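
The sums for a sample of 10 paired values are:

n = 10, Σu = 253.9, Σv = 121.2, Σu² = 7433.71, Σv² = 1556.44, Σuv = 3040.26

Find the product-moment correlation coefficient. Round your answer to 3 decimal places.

r = (nΣuv − ΣuΣv) / √[(nΣu² − (Σu)²)(nΣv² − (Σv)²)]
Numerator: 10×3040.26 − 253.9×121.2 = -370.08
Denominator: √[(74337.1 − 64465.21)(15564.4 − 14689.44)] = √[9871.89 × 874.96] = 2938.9639
r = -370.08 / 2938.9639 ≈ -0.126

-0.126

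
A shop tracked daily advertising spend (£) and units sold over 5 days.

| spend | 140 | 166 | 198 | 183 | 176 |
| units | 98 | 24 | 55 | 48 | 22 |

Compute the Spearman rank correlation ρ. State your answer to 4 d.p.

-0.1000

Rank spend: 1, 2, 5, 4, 3
Rank units: 5, 2, 4, 3, 1
d = rank(spend) − rank(units): -4, 0, 1, 1, 2; Σd² = 22
ρ = 1 − 6Σd² / [n(n²−1)] = 1 − 6×22 / (5×24) = 1 − 132/120 ≈ -0.1000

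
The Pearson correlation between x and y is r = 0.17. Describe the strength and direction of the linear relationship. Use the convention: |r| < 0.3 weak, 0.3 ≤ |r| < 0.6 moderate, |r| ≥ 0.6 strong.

r = 0.17 > 0 so the relationship is positive.
|r| = 0.17, which falls in the weak range.

weak positive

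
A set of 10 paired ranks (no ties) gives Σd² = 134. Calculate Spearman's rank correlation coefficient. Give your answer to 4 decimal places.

0.1879

ρ = 1 − 6Σd² / [n(n²−1)] = 1 − 6×134 / (10×99)
  = 1 − 804/990 = 1 − 0.81212 ≈ 0.1879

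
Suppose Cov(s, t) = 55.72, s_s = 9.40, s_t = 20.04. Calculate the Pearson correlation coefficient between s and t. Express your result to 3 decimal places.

r = Cov(s,t) / (s_s · s_t) = 55.72 / (9.40 × 20.04)
  = 55.72 / 188.3760 ≈ 0.296

0.296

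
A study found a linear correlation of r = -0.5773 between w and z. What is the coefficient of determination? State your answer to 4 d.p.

r² = (-0.5773)² = 0.3333

0.3333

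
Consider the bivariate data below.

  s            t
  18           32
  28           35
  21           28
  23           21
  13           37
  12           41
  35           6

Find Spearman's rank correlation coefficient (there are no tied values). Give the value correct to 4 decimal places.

Rank s: 3, 6, 4, 5, 2, 1, 7
Rank t: 4, 5, 3, 2, 6, 7, 1
d = rank(s) − rank(t): -1, 1, 1, 3, -4, -6, 6; Σd² = 100
ρ = 1 − 6Σd² / [n(n²−1)] = 1 − 6×100 / (7×48) = 1 − 600/336 ≈ -0.7857

-0.7857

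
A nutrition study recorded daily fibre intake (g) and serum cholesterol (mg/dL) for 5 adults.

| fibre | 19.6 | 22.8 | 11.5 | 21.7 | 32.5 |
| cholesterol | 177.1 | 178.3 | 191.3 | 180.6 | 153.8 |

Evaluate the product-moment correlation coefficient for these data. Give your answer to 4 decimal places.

n = 5, Σx = 108.1, Σy = 881.1, Σx² = 2563.39, Σy² = 156021.79, Σxy = 18653.87
nΣxy − ΣxΣy = 93269.35 − 95246.91 = -1977.56
nΣx² − (Σx)² = 12816.95 − 11685.61 = 1131.34; nΣy² − (Σy)² = 780108.95 − 776337.21 = 3771.74
r = -1977.56 / √(1131.34 × 3771.74) = -1977.56 / 2065.7009 ≈ -0.9573

-0.9573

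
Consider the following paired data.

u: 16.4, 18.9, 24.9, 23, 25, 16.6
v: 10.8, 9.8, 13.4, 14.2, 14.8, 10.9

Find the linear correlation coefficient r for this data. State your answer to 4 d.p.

n = 6, Σu = 124.8, Σv = 73.9, Σu² = 2675.74, Σv² = 931.73, Σuv = 1573.54
nΣuv − ΣuΣv = 9441.24 − 9222.72 = 218.52
nΣu² − (Σu)² = 16054.44 − 15575.04 = 479.4; nΣv² − (Σv)² = 5590.38 − 5461.21 = 129.17
r = 218.52 / √(479.4 × 129.17) = 218.52 / 248.8455 ≈ 0.8781

0.8781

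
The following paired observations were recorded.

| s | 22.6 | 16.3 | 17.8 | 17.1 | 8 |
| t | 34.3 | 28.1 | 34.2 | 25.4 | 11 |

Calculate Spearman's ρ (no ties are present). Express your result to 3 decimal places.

Rank s: 5, 2, 4, 3, 1
Rank t: 5, 3, 4, 2, 1
d = rank(s) − rank(t): 0, -1, 0, 1, 0; Σd² = 2
ρ = 1 − 6Σd² / [n(n²−1)] = 1 − 6×2 / (5×24) = 1 − 12/120 ≈ 0.900

0.900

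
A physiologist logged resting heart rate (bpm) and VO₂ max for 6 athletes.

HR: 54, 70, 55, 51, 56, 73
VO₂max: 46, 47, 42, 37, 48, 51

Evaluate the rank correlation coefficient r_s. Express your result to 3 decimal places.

0.886

Rank HR: 2, 5, 3, 1, 4, 6
Rank VO₂max: 3, 4, 2, 1, 5, 6
d = rank(HR) − rank(VO₂max): -1, 1, 1, 0, -1, 0; Σd² = 4
ρ = 1 − 6Σd² / [n(n²−1)] = 1 − 6×4 / (6×35) = 1 − 24/210 ≈ 0.886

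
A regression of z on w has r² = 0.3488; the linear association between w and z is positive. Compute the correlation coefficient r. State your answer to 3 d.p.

0.591

|r| = √0.3488 = 0.591
The association is positive, so r = 0.591.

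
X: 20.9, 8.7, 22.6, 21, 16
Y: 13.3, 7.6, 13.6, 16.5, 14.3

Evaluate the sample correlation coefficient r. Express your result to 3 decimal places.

0.825

n = 5, ΣX = 89.2, ΣY = 65.3, ΣX² = 1720.26, ΣY² = 896.35, ΣXY = 1226.75
nΣXY − ΣXΣY = 6133.75 − 5824.76 = 308.99
nΣX² − (ΣX)² = 8601.3 − 7956.64 = 644.66; nΣY² − (ΣY)² = 4481.75 − 4264.09 = 217.66
r = 308.99 / √(644.66 × 217.66) = 308.99 / 374.5887 ≈ 0.825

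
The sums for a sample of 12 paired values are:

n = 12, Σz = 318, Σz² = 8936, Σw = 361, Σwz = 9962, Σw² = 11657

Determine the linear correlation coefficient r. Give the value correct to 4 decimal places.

r = (nΣwz − ΣwΣz) / √[(nΣw² − (Σw)²)(nΣz² − (Σz)²)]
Numerator: 12×9962 − 361×318 = 4746
Denominator: √[(139884 − 130321)(107232 − 101124)] = √[9563 × 6108] = 7642.6961
r = 4746 / 7642.6961 ≈ 0.6210

0.6210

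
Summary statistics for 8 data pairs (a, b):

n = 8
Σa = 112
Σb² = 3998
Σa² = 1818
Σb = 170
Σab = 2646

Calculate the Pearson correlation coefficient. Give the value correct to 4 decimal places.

0.8568

r = (nΣab − ΣaΣb) / √[(nΣa² − (Σa)²)(nΣb² − (Σb)²)]
Numerator: 8×2646 − 112×170 = 2128
Denominator: √[(14544 − 12544)(31984 − 28900)] = √[2000 × 3084] = 2483.5459
r = 2128 / 2483.5459 ≈ 0.8568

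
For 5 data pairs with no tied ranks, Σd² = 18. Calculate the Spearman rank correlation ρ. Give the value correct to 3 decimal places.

0.100

ρ = 1 − 6Σd² / [n(n²−1)] = 1 − 6×18 / (5×24)
  = 1 − 108/120 = 1 − 0.9000 ≈ 0.100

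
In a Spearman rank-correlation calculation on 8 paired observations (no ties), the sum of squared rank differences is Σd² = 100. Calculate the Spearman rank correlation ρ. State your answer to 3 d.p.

-0.190

ρ = 1 − 6Σd² / [n(n²−1)] = 1 − 6×100 / (8×63)
  = 1 − 600/504 = 1 − 1.1905 ≈ -0.190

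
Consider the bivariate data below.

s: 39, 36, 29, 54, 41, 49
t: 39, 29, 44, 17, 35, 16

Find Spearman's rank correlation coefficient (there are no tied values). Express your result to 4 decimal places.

Rank s: 3, 2, 1, 6, 4, 5
Rank t: 5, 3, 6, 2, 4, 1
d = rank(s) − rank(t): -2, -1, -5, 4, 0, 4; Σd² = 62
ρ = 1 − 6Σd² / [n(n²−1)] = 1 − 6×62 / (6×35) = 1 − 372/210 ≈ -0.7714

-0.7714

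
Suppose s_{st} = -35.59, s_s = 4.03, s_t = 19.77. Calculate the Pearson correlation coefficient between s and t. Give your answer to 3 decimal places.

-0.447

r = Cov(s,t) / (s_s · s_t) = -35.59 / (4.03 × 19.77)
  = -35.59 / 79.6731 ≈ -0.447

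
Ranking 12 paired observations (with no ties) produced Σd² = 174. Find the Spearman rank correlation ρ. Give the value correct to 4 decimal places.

ρ = 1 − 6Σd² / [n(n²−1)] = 1 − 6×174 / (12×143)
  = 1 − 1044/1716 = 1 − 0.60839 ≈ 0.3916

0.3916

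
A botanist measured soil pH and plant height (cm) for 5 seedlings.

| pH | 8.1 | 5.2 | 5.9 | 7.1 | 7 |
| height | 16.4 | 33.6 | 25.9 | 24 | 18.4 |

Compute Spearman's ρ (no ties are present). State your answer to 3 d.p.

Rank pH: 5, 1, 2, 4, 3
Rank height: 1, 5, 4, 3, 2
d = rank(pH) − rank(height): 4, -4, -2, 1, 1; Σd² = 38
ρ = 1 − 6Σd² / [n(n²−1)] = 1 − 6×38 / (5×24) = 1 − 228/120 ≈ -0.900

-0.900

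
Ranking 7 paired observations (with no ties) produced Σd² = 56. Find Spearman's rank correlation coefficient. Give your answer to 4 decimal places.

ρ = 1 − 6Σd² / [n(n²−1)] = 1 − 6×56 / (7×48)
  = 1 − 336/336 = 1 − 1.00000 ≈ 0.0000

0.0000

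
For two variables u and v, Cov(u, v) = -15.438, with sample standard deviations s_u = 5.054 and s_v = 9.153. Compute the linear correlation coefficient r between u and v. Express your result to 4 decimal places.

r = Cov(u,v) / (s_u · s_v) = -15.438 / (5.054 × 9.153)
  = -15.438 / 46.2593 ≈ -0.3337

-0.3337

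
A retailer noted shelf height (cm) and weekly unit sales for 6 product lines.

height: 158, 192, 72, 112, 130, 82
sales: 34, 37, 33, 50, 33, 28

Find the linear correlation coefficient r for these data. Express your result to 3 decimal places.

0.178

n = 6, Σx = 746, Σy = 215, Σx² = 103180, Σy² = 7987, Σxy = 27038
nΣxy − ΣxΣy = 162228 − 160390 = 1838
nΣx² − (Σx)² = 619080 − 556516 = 62564; nΣy² − (Σy)² = 47922 − 46225 = 1697
r = 1838 / √(62564 × 1697) = 1838 / 10303.9365 ≈ 0.178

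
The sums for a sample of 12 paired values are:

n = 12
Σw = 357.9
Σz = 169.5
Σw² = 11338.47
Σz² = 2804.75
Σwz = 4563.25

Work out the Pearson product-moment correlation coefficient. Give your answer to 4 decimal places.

r = (nΣwz − ΣwΣz) / √[(nΣw² − (Σw)²)(nΣz² − (Σz)²)]
Numerator: 12×4563.25 − 357.9×169.5 = -5905.05
Denominator: √[(136061.64 − 128092.41)(33657 − 28730.25)] = √[7969.23 × 4926.75] = 6265.9719
r = -5905.05 / 6265.9719 ≈ -0.9424

-0.9424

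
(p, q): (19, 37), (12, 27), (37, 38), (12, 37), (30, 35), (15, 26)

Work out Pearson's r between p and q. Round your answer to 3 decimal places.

0.537

n = 6, Σp = 125, Σq = 200, Σp² = 3143, Σq² = 6812, Σpq = 4317
nΣpq − ΣpΣq = 25902 − 25000 = 902
nΣp² − (Σp)² = 18858 − 15625 = 3233; nΣq² − (Σq)² = 40872 − 40000 = 872
r = 902 / √(3233 × 872) = 902 / 1679.0402 ≈ 0.537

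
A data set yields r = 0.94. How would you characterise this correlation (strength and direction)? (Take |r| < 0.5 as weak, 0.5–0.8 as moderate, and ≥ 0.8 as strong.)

r = 0.94 > 0 so the relationship is positive.
|r| = 0.94, which falls in the strong range.

strong positive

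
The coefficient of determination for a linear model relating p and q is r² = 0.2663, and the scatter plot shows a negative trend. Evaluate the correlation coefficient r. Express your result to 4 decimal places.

|r| = √0.2663 = 0.5160
The association is negative, so r = −0.5160.

-0.5160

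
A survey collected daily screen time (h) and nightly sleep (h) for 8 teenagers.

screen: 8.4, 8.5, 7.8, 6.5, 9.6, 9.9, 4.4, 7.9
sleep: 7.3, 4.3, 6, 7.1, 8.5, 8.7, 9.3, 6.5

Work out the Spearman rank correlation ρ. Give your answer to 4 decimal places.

0.0238

Rank screen: 5, 6, 3, 2, 7, 8, 1, 4
Rank sleep: 5, 1, 2, 4, 6, 7, 8, 3
d = rank(screen) − rank(sleep): 0, 5, 1, -2, 1, 1, -7, 1; Σd² = 82
ρ = 1 − 6Σd² / [n(n²−1)] = 1 − 6×82 / (8×63) = 1 − 492/504 ≈ 0.0238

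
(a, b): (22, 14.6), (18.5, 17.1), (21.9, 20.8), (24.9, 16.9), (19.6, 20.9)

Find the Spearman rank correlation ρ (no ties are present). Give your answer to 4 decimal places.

-0.6000

Rank a: 4, 1, 3, 5, 2
Rank b: 1, 3, 4, 2, 5
d = rank(a) − rank(b): 3, -2, -1, 3, -3; Σd² = 32
ρ = 1 − 6Σd² / [n(n²−1)] = 1 − 6×32 / (5×24) = 1 − 192/120 ≈ -0.6000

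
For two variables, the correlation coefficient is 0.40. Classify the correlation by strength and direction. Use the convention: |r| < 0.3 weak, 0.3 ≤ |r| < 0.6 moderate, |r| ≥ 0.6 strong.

r = 0.40 > 0 so the relationship is positive.
|r| = 0.40, which falls in the moderate range.

moderate positive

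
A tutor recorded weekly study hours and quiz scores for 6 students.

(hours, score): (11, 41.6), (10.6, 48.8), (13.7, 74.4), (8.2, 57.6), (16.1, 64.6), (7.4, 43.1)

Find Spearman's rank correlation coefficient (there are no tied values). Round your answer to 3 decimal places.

Rank hours: 4, 3, 5, 2, 6, 1
Rank score: 1, 3, 6, 4, 5, 2
d = rank(hours) − rank(score): 3, 0, -1, -2, 1, -1; Σd² = 16
ρ = 1 − 6Σd² / [n(n²−1)] = 1 − 6×16 / (6×35) = 1 − 96/210 ≈ 0.543

0.543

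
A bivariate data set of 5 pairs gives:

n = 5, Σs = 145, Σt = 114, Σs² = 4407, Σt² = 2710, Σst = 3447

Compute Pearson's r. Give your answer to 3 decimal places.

r = (nΣst − ΣsΣt) / √[(nΣs² − (Σs)²)(nΣt² − (Σt)²)]
Numerator: 5×3447 − 145×114 = 705
Denominator: √[(22035 − 21025)(13550 − 12996)] = √[1010 × 554] = 748.0241
r = 705 / 748.0241 ≈ 0.942

0.942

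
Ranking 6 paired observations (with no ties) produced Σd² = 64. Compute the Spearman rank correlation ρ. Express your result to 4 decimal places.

ρ = 1 − 6Σd² / [n(n²−1)] = 1 − 6×64 / (6×35)
  = 1 − 384/210 = 1 − 1.82857 ≈ -0.8286

-0.8286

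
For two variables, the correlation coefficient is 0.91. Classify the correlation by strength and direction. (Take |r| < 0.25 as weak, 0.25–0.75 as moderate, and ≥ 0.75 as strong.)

r = 0.91 > 0 so the relationship is positive.
|r| = 0.91, which falls in the strong range.

strong positive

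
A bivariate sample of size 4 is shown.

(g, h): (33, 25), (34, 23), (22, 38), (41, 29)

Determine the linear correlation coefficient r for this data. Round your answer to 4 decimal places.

n = 4, Σg = 130, Σh = 115, Σg² = 4410, Σh² = 3439, Σgh = 3632
nΣgh − ΣgΣh = 14528 − 14950 = -422
nΣg² − (Σg)² = 17640 − 16900 = 740; nΣh² − (Σh)² = 13756 − 13225 = 531
r = -422 / √(740 × 531) = -422 / 626.8493 ≈ -0.6732

-0.6732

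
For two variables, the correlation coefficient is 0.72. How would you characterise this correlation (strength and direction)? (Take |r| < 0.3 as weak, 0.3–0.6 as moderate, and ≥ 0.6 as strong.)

r = 0.72 > 0 so the relationship is positive.
|r| = 0.72, which falls in the strong range.

strong positive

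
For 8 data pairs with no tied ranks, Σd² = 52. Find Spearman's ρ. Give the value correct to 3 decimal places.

ρ = 1 − 6Σd² / [n(n²−1)] = 1 − 6×52 / (8×63)
  = 1 − 312/504 = 1 − 0.6190 ≈ 0.381

0.381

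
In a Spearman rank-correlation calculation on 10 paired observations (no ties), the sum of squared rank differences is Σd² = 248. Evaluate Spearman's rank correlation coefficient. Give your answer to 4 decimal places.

ρ = 1 − 6Σd² / [n(n²−1)] = 1 − 6×248 / (10×99)
  = 1 − 1488/990 = 1 − 1.50303 ≈ -0.5030

-0.5030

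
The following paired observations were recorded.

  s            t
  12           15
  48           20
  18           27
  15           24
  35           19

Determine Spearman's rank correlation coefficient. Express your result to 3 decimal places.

Rank s: 1, 5, 3, 2, 4
Rank t: 1, 3, 5, 4, 2
d = rank(s) − rank(t): 0, 2, -2, -2, 2; Σd² = 16
ρ = 1 − 6Σd² / [n(n²−1)] = 1 − 6×16 / (5×24) = 1 − 96/120 ≈ 0.200

0.200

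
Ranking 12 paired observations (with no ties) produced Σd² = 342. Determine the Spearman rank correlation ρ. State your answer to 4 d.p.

-0.1958

ρ = 1 − 6Σd² / [n(n²−1)] = 1 − 6×342 / (12×143)
  = 1 − 2052/1716 = 1 − 1.19580 ≈ -0.1958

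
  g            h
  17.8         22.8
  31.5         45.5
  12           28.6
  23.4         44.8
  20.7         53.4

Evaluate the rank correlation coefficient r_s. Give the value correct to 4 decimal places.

Rank g: 2, 5, 1, 4, 3
Rank h: 1, 4, 2, 3, 5
d = rank(g) − rank(h): 1, 1, -1, 1, -2; Σd² = 8
ρ = 1 − 6Σd² / [n(n²−1)] = 1 − 6×8 / (5×24) = 1 − 48/120 ≈ 0.6000

0.6000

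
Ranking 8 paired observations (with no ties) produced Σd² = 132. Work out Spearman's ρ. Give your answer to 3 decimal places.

-0.571

ρ = 1 − 6Σd² / [n(n²−1)] = 1 − 6×132 / (8×63)
  = 1 − 792/504 = 1 − 1.5714 ≈ -0.571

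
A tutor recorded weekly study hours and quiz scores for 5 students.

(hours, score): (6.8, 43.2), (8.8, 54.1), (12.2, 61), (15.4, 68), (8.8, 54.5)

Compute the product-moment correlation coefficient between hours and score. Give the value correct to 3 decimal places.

0.962

n = 5, Σx = 52, Σy = 280.8, Σx² = 587.12, Σy² = 16108.3, Σxy = 3040.84
nΣxy − ΣxΣy = 15204.2 − 14601.6 = 602.6
nΣx² − (Σx)² = 2935.6 − 2704 = 231.6; nΣy² − (Σy)² = 80541.5 − 78848.64 = 1692.86
r = 602.6 / √(231.6 × 1692.86) = 602.6 / 626.1520 ≈ 0.962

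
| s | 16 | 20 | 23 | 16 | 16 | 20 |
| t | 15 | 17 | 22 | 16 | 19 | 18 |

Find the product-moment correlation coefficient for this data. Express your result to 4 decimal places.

n = 6, Σs = 111, Σt = 107, Σs² = 2097, Σt² = 1939, Σst = 2006
nΣst − ΣsΣt = 12036 − 11877 = 159
nΣs² − (Σs)² = 12582 − 12321 = 261; nΣt² − (Σt)² = 11634 − 11449 = 185
r = 159 / √(261 × 185) = 159 / 219.7385 ≈ 0.7236

0.7236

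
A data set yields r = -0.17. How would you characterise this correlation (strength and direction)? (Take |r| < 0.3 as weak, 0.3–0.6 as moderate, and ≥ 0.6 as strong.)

r = -0.17 < 0 so the relationship is negative.
|r| = 0.17, which falls in the weak range.

weak negative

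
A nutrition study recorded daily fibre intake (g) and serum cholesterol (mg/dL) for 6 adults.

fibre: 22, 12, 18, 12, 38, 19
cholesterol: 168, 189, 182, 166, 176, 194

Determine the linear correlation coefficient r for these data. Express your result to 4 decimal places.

n = 6, Σx = 121, Σy = 1075, Σx² = 2901, Σy² = 193237, Σxy = 21606
nΣxy − ΣxΣy = 129636 − 130075 = -439
nΣx² − (Σx)² = 17406 − 14641 = 2765; nΣy² − (Σy)² = 1159422 − 1155625 = 3797
r = -439 / √(2765 × 3797) = -439 / 3240.1705 ≈ -0.1355

-0.1355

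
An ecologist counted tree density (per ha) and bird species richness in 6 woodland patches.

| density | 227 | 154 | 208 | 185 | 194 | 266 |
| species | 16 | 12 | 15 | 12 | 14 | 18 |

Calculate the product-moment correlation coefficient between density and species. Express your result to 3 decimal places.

0.960

n = 6, Σx = 1234, Σy = 87, Σx² = 261126, Σy² = 1289, Σxy = 18324
nΣxy − ΣxΣy = 109944 − 107358 = 2586
nΣx² − (Σx)² = 1566756 − 1522756 = 44000; nΣy² − (Σy)² = 7734 − 7569 = 165
r = 2586 / √(44000 × 165) = 2586 / 2694.4387 ≈ 0.960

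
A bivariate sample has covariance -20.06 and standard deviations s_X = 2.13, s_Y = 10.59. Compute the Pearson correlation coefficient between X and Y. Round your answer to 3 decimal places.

-0.889

r = Cov(X,Y) / (s_X · s_Y) = -20.06 / (2.13 × 10.59)
  = -20.06 / 22.5567 ≈ -0.889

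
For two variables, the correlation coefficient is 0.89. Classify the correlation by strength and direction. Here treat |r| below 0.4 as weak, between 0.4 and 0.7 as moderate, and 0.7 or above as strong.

r = 0.89 > 0 so the relationship is positive.
|r| = 0.89, which falls in the strong range.

strong positive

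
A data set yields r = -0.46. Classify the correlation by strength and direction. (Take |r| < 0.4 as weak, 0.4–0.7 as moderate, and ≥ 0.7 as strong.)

moderate negative

r = -0.46 < 0 so the relationship is negative.
|r| = 0.46, which falls in the moderate range.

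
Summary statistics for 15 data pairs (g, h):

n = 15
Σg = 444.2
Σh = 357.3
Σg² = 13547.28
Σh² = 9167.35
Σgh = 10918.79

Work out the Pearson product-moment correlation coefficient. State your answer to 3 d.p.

r = (nΣgh − ΣgΣh) / √[(nΣg² − (Σg)²)(nΣh² − (Σh)²)]
Numerator: 15×10918.79 − 444.2×357.3 = 5069.19
Denominator: √[(203209.2 − 197313.64)(137510.25 − 127663.29)] = √[5895.56 × 9846.96] = 7619.2745
r = 5069.19 / 7619.2745 ≈ 0.665

0.665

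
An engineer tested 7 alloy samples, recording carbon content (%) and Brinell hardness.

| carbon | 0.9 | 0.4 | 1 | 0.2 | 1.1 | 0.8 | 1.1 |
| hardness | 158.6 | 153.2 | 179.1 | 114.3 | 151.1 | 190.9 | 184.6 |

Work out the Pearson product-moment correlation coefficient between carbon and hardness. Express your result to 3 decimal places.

0.697

n = 7, Σx = 5.5, Σy = 1131.8, Σx² = 5.07, Σy² = 187116.68, Σxy = 927.97
nΣxy − ΣxΣy = 6495.79 − 6224.9 = 270.89
nΣx² − (Σx)² = 35.49 − 30.25 = 5.24; nΣy² − (Σy)² = 1309816.76 − 1280971.24 = 28845.52
r = 270.89 / √(5.24 × 28845.52) = 270.89 / 388.7808 ≈ 0.697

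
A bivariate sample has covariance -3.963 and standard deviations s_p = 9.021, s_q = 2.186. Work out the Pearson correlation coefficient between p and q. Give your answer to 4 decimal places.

r = Cov(p,q) / (s_p · s_q) = -3.963 / (9.021 × 2.186)
  = -3.963 / 19.7199 ≈ -0.2010

-0.2010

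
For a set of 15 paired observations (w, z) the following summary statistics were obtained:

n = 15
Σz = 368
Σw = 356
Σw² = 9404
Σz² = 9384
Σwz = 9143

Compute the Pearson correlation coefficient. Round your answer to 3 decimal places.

r = (nΣwz − ΣwΣz) / √[(nΣw² − (Σw)²)(nΣz² − (Σz)²)]
Numerator: 15×9143 − 356×368 = 6137
Denominator: √[(141060 − 126736)(140760 − 135424)] = √[14324 × 5336] = 8742.5891
r = 6137 / 8742.5891 ≈ 0.702

0.702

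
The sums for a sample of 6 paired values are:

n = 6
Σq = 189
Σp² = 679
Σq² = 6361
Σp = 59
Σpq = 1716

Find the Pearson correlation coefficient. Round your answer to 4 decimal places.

r = (nΣpq − ΣpΣq) / √[(nΣp² − (Σp)²)(nΣq² − (Σq)²)]
Numerator: 6×1716 − 59×189 = -855
Denominator: √[(4074 − 3481)(38166 − 35721)] = √[593 × 2445] = 1204.1117
r = -855 / 1204.1117 ≈ -0.7101

-0.7101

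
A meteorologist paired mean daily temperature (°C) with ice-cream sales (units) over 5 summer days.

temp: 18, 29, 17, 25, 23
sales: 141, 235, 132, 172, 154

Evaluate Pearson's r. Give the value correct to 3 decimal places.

0.928

n = 5, Σx = 112, Σy = 834, Σx² = 2608, Σy² = 145830, Σxy = 19439
nΣxy − ΣxΣy = 97195 − 93408 = 3787
nΣx² − (Σx)² = 13040 − 12544 = 496; nΣy² − (Σy)² = 729150 − 695556 = 33594
r = 3787 / √(496 × 33594) = 3787 / 4081.9878 ≈ 0.928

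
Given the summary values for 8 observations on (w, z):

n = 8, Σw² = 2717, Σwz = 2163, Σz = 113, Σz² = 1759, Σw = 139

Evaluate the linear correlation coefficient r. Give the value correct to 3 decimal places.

r = (nΣwz − ΣwΣz) / √[(nΣw² − (Σw)²)(nΣz² − (Σz)²)]
Numerator: 8×2163 − 139×113 = 1597
Denominator: √[(21736 − 19321)(14072 − 12769)] = √[2415 × 1303] = 1773.9067
r = 1597 / 1773.9067 ≈ 0.900

0.900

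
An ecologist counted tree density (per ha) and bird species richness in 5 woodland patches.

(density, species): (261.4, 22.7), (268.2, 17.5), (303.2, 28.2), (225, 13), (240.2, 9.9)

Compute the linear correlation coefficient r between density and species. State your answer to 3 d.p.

n = 5, Σx = 1298, Σy = 91.3, Σx² = 340512.48, Σy² = 1883.79, Σxy = 24480.5
nΣxy − ΣxΣy = 122402.5 − 118507.4 = 3895.1
nΣx² − (Σx)² = 1702562.4 − 1684804 = 17758.4; nΣy² − (Σy)² = 9418.95 − 8335.69 = 1083.26
r = 3895.1 / √(17758.4 × 1083.26) = 3895.1 / 4385.9964 ≈ 0.888

0.888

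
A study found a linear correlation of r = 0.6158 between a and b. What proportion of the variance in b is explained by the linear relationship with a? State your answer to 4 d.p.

r² = (0.6158)² = 0.3792

0.3792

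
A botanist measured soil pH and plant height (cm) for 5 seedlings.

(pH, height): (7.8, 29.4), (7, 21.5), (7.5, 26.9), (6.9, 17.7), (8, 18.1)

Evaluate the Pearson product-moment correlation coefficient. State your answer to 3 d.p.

n = 5, Σx = 37.2, Σy = 113.6, Σx² = 277.7, Σy² = 2691.12, Σxy = 848.5
nΣxy − ΣxΣy = 4242.5 − 4225.92 = 16.58
nΣx² − (Σx)² = 1388.5 − 1383.84 = 4.66; nΣy² − (Σy)² = 13455.6 − 12904.96 = 550.64
r = 16.58 / √(4.66 × 550.64) = 16.58 / 50.6555 ≈ 0.327

0.327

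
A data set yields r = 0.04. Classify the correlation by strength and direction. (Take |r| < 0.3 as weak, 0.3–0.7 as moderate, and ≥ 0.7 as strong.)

weak positive

r = 0.04 > 0 so the relationship is positive.
|r| = 0.04, which falls in the weak range.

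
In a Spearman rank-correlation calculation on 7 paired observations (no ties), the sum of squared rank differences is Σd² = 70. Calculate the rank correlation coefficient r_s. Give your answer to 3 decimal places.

-0.250

ρ = 1 − 6Σd² / [n(n²−1)] = 1 − 6×70 / (7×48)
  = 1 − 420/336 = 1 − 1.2500 ≈ -0.250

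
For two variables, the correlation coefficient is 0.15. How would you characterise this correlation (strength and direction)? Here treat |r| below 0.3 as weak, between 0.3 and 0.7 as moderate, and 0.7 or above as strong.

weak positive

r = 0.15 > 0 so the relationship is positive.
|r| = 0.15, which falls in the weak range.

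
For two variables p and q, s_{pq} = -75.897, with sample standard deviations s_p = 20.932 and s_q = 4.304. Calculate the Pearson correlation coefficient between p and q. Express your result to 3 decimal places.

-0.842

r = Cov(p,q) / (s_p · s_q) = -75.897 / (20.932 × 4.304)
  = -75.897 / 90.0913 ≈ -0.842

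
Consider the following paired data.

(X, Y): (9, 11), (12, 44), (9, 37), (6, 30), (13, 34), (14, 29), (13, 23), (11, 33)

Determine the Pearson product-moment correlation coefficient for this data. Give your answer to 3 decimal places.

n = 8, ΣX = 87, ΣY = 241, ΣX² = 997, ΣY² = 7941, ΣXY = 2650
nΣXY − ΣXΣY = 21200 − 20967 = 233
nΣX² − (ΣX)² = 7976 − 7569 = 407; nΣY² − (ΣY)² = 63528 − 58081 = 5447
r = 233 / √(407 × 5447) = 233 / 1488.9355 ≈ 0.156

0.156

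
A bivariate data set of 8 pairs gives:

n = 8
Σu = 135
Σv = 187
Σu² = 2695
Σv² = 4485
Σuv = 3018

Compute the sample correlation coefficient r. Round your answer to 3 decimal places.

-0.632

r = (nΣuv − ΣuΣv) / √[(nΣu² − (Σu)²)(nΣv² − (Σv)²)]
Numerator: 8×3018 − 135×187 = -1101
Denominator: √[(21560 − 18225)(35880 − 34969)] = √[3335 × 911] = 1743.0390
r = -1101 / 1743.0390 ≈ -0.632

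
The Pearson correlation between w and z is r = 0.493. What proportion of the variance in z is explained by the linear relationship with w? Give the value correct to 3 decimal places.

0.243

r² = (0.493)² = 0.243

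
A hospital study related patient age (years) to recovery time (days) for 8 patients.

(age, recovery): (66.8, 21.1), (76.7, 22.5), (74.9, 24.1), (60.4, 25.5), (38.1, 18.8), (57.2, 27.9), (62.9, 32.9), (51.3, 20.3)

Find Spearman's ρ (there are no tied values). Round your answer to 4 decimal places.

0.3095

Rank age: 6, 8, 7, 4, 1, 3, 5, 2
Rank recovery: 3, 4, 5, 6, 1, 7, 8, 2
d = rank(age) − rank(recovery): 3, 4, 2, -2, 0, -4, -3, 0; Σd² = 58
ρ = 1 − 6Σd² / [n(n²−1)] = 1 − 6×58 / (8×63) = 1 − 348/504 ≈ 0.3095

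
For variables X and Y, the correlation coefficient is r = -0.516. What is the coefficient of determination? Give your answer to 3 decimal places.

0.266

r² = (-0.516)² = 0.266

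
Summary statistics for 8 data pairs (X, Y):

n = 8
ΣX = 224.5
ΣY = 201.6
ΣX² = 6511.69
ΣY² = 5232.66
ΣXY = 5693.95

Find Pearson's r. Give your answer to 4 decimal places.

0.2035

r = (nΣXY − ΣXΣY) / √[(nΣX² − (ΣX)²)(nΣY² − (ΣY)²)]
Numerator: 8×5693.95 − 224.5×201.6 = 292.4
Denominator: √[(52093.52 − 50400.25)(41861.28 − 40642.56)] = √[1693.27 × 1218.72] = 1436.5312
r = 292.4 / 1436.5312 ≈ 0.2035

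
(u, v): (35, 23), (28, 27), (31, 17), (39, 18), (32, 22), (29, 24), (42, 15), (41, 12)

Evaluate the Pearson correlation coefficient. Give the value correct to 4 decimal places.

-0.8179

n = 8, Σu = 277, Σv = 158, Σu² = 9801, Σv² = 3300, Σuv = 5312
nΣuv − ΣuΣv = 42496 − 43766 = -1270
nΣu² − (Σu)² = 78408 − 76729 = 1679; nΣv² − (Σv)² = 26400 − 24964 = 1436
r = -1270 / √(1679 × 1436) = -1270 / 1552.7537 ≈ -0.8179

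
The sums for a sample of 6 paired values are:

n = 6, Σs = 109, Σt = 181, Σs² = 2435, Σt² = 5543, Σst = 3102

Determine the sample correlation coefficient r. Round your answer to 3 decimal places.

-0.959

r = (nΣst − ΣsΣt) / √[(nΣs² − (Σs)²)(nΣt² − (Σt)²)]
Numerator: 6×3102 − 109×181 = -1117
Denominator: √[(14610 − 11881)(33258 − 32761)] = √[2729 × 497] = 1164.6085
r = -1117 / 1164.6085 ≈ -0.959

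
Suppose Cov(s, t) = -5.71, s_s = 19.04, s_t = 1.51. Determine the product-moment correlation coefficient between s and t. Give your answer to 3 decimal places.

r = Cov(s,t) / (s_s · s_t) = -5.71 / (19.04 × 1.51)
  = -5.71 / 28.7504 ≈ -0.199

-0.199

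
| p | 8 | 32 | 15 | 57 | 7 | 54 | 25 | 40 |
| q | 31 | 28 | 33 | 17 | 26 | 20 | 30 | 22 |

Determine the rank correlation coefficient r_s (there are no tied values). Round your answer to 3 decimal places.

-0.738

Rank p: 2, 5, 3, 8, 1, 7, 4, 6
Rank q: 7, 5, 8, 1, 4, 2, 6, 3
d = rank(p) − rank(q): -5, 0, -5, 7, -3, 5, -2, 3; Σd² = 146
ρ = 1 − 6Σd² / [n(n²−1)] = 1 − 6×146 / (8×63) = 1 − 876/504 ≈ -0.738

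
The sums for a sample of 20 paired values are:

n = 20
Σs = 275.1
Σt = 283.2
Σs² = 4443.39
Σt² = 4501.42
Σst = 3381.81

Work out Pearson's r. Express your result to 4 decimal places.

-0.9024

r = (nΣst − ΣsΣt) / √[(nΣs² − (Σs)²)(nΣt² − (Σt)²)]
Numerator: 20×3381.81 − 275.1×283.2 = -10272.12
Denominator: √[(88867.8 − 75680.01)(90028.4 − 80202.24)] = √[13187.79 × 9826.16] = 11383.5554
r = -10272.12 / 11383.5554 ≈ -0.9024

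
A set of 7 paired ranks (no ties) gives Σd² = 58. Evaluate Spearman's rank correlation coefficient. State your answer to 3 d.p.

-0.036

ρ = 1 − 6Σd² / [n(n²−1)] = 1 − 6×58 / (7×48)
  = 1 − 348/336 = 1 − 1.0357 ≈ -0.036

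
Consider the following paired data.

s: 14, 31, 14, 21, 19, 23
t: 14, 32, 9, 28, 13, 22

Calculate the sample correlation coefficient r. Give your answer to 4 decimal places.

0.8777

n = 6, Σs = 122, Σt = 118, Σs² = 2684, Σt² = 2738, Σst = 2655
nΣst − ΣsΣt = 15930 − 14396 = 1534
nΣs² − (Σs)² = 16104 − 14884 = 1220; nΣt² − (Σt)² = 16428 − 13924 = 2504
r = 1534 / √(1220 × 2504) = 1534 / 1747.8215 ≈ 0.8777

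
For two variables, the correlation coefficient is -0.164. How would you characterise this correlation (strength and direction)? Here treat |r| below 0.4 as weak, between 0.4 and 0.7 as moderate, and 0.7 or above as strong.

weak negative

r = -0.164 < 0 so the relationship is negative.
|r| = 0.164, which falls in the weak range.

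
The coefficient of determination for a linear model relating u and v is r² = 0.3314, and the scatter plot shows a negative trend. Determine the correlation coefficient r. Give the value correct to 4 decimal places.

|r| = √0.3314 = 0.5757
The association is negative, so r = −0.5757.

-0.5757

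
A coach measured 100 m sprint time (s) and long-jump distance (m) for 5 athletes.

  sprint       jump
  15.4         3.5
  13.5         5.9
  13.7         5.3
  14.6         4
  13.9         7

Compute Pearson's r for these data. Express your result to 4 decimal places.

n = 5, Σx = 71.1, Σy = 25.7, Σx² = 1013.47, Σy² = 140.15, Σxy = 361.86
nΣxy − ΣxΣy = 1809.3 − 1827.27 = -17.97
nΣx² − (Σx)² = 5067.35 − 5055.21 = 12.14; nΣy² − (Σy)² = 700.75 − 660.49 = 40.26
r = -17.97 / √(12.14 × 40.26) = -17.97 / 22.1078 ≈ -0.8128

-0.8128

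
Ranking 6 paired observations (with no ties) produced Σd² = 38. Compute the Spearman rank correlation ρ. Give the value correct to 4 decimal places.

ρ = 1 − 6Σd² / [n(n²−1)] = 1 − 6×38 / (6×35)
  = 1 − 228/210 = 1 − 1.08571 ≈ -0.0857

-0.0857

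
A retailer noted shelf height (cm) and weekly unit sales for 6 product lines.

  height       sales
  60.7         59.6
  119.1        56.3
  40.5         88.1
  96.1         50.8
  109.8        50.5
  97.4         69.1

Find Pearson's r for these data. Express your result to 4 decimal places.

-0.7479

n = 6, Σx = 523.6, Σy = 374.4, Σx² = 50287.56, Σy² = 24389.16, Σxy = 31048.22
nΣxy − ΣxΣy = 186289.32 − 196035.84 = -9746.52
nΣx² − (Σx)² = 301725.36 − 274156.96 = 27568.4; nΣy² − (Σy)² = 146334.96 − 140175.36 = 6159.6
r = -9746.52 / √(27568.4 × 6159.6) = -9746.52 / 13031.1288 ≈ -0.7479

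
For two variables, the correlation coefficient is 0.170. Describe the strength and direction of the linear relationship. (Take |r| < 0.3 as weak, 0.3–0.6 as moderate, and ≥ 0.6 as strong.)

weak positive

r = 0.170 > 0 so the relationship is positive.
|r| = 0.170, which falls in the weak range.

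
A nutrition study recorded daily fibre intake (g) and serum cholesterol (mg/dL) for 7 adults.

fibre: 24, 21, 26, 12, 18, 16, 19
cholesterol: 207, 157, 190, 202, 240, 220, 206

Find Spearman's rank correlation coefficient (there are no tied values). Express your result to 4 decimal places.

-0.3929

Rank fibre: 6, 5, 7, 1, 3, 2, 4
Rank cholesterol: 5, 1, 2, 3, 7, 6, 4
d = rank(fibre) − rank(cholesterol): 1, 4, 5, -2, -4, -4, 0; Σd² = 78
ρ = 1 − 6Σd² / [n(n²−1)] = 1 − 6×78 / (7×48) = 1 − 468/336 ≈ -0.3929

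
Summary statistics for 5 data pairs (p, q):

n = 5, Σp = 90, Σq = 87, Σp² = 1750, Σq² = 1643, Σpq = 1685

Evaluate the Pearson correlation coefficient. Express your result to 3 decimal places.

0.918

r = (nΣpq − ΣpΣq) / √[(nΣp² − (Σp)²)(nΣq² − (Σq)²)]
Numerator: 5×1685 − 90×87 = 595
Denominator: √[(8750 − 8100)(8215 − 7569)] = √[650 × 646] = 647.9969
r = 595 / 647.9969 ≈ 0.918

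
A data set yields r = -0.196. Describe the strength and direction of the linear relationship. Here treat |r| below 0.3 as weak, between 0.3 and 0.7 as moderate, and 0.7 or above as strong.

weak negative

r = -0.196 < 0 so the relationship is negative.
|r| = 0.196, which falls in the weak range.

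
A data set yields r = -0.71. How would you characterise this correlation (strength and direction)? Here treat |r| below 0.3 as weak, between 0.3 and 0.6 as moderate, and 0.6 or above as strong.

strong negative

r = -0.71 < 0 so the relationship is negative.
|r| = 0.71, which falls in the strong range.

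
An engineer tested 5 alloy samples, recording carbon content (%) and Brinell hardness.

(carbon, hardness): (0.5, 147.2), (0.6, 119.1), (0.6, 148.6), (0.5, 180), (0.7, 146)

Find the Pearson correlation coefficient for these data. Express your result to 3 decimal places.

-0.457

n = 5, Σx = 2.9, Σy = 740.9, Σx² = 1.71, Σy² = 111650.61, Σxy = 426.42
nΣxy − ΣxΣy = 2132.1 − 2148.61 = -16.51
nΣx² − (Σx)² = 8.55 − 8.41 = 0.14; nΣy² − (Σy)² = 558253.05 − 548932.81 = 9320.24
r = -16.51 / √(0.14 × 9320.24) = -16.51 / 36.1225 ≈ -0.457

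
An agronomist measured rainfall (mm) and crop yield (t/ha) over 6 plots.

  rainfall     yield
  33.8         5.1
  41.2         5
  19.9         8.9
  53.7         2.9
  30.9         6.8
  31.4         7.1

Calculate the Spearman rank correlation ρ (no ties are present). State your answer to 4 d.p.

Rank rainfall: 4, 5, 1, 6, 2, 3
Rank yield: 3, 2, 6, 1, 4, 5
d = rank(rainfall) − rank(yield): 1, 3, -5, 5, -2, -2; Σd² = 68
ρ = 1 − 6Σd² / [n(n²−1)] = 1 − 6×68 / (6×35) = 1 − 408/210 ≈ -0.9429

-0.9429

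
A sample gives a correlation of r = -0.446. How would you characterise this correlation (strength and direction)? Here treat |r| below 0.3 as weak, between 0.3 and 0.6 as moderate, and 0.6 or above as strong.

moderate negative

r = -0.446 < 0 so the relationship is negative.
|r| = 0.446, which falls in the moderate range.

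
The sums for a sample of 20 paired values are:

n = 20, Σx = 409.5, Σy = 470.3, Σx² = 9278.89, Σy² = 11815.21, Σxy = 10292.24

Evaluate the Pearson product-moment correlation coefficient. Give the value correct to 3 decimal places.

0.806

r = (nΣxy − ΣxΣy) / √[(nΣx² − (Σx)²)(nΣy² − (Σy)²)]
Numerator: 20×10292.24 − 409.5×470.3 = 13256.95
Denominator: √[(185577.8 − 167690.25)(236304.2 − 221182.09)] = √[17887.55 × 15122.11] = 16446.8082
r = 13256.95 / 16446.8082 ≈ 0.806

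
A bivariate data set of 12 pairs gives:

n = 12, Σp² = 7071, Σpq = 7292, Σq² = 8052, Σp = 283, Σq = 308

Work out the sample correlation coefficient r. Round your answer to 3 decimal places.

r = (nΣpq − ΣpΣq) / √[(nΣp² − (Σp)²)(nΣq² − (Σq)²)]
Numerator: 12×7292 − 283×308 = 340
Denominator: √[(84852 − 80089)(96624 − 94864)] = √[4763 × 1760] = 2895.3204
r = 340 / 2895.3204 ≈ 0.117

0.117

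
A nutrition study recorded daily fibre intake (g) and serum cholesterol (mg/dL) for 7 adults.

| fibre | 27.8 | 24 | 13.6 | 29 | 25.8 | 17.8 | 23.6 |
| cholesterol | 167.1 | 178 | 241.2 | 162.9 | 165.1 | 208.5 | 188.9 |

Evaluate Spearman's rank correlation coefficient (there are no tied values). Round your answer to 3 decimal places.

-0.964

Rank fibre: 6, 4, 1, 7, 5, 2, 3
Rank cholesterol: 3, 4, 7, 1, 2, 6, 5
d = rank(fibre) − rank(cholesterol): 3, 0, -6, 6, 3, -4, -2; Σd² = 110
ρ = 1 − 6Σd² / [n(n²−1)] = 1 − 6×110 / (7×48) = 1 − 660/336 ≈ -0.964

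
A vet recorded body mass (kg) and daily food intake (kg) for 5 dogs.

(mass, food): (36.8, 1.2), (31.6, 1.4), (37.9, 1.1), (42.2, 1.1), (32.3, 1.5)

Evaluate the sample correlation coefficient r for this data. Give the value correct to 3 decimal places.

-0.901

n = 5, Σx = 180.8, Σy = 6.3, Σx² = 6613.34, Σy² = 8.07, Σxy = 224.96
nΣxy − ΣxΣy = 1124.8 − 1139.04 = -14.24
nΣx² − (Σx)² = 33066.7 − 32688.64 = 378.06; nΣy² − (Σy)² = 40.35 − 39.69 = 0.66
r = -14.24 / √(378.06 × 0.66) = -14.24 / 15.7962 ≈ -0.901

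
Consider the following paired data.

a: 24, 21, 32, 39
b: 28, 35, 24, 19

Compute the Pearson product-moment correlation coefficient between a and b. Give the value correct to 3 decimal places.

n = 4, Σa = 116, Σb = 106, Σa² = 3562, Σb² = 2946, Σab = 2916
nΣab − ΣaΣb = 11664 − 12296 = -632
nΣa² − (Σa)² = 14248 − 13456 = 792; nΣb² − (Σb)² = 11784 − 11236 = 548
r = -632 / √(792 × 548) = -632 / 658.7989 ≈ -0.959

-0.959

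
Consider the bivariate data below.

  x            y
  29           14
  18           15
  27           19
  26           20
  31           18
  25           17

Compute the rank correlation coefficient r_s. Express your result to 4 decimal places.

Rank x: 5, 1, 4, 3, 6, 2
Rank y: 1, 2, 5, 6, 4, 3
d = rank(x) − rank(y): 4, -1, -1, -3, 2, -1; Σd² = 32
ρ = 1 − 6Σd² / [n(n²−1)] = 1 − 6×32 / (6×35) = 1 − 192/210 ≈ 0.0857

0.0857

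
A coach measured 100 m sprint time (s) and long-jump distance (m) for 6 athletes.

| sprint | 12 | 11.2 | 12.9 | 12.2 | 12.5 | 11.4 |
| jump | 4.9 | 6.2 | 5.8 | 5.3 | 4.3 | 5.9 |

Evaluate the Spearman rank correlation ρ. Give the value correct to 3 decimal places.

Rank sprint: 3, 1, 6, 4, 5, 2
Rank jump: 2, 6, 4, 3, 1, 5
d = rank(sprint) − rank(jump): 1, -5, 2, 1, 4, -3; Σd² = 56
ρ = 1 − 6Σd² / [n(n²−1)] = 1 − 6×56 / (6×35) = 1 − 336/210 ≈ -0.600

-0.600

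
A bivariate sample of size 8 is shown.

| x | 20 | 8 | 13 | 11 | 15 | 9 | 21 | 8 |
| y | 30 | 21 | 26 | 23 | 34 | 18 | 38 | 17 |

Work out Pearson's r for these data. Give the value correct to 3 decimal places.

0.904

n = 8, Σx = 105, Σy = 207, Σx² = 1565, Σy² = 5759, Σxy = 2965
nΣxy − ΣxΣy = 23720 − 21735 = 1985
nΣx² − (Σx)² = 12520 − 11025 = 1495; nΣy² − (Σy)² = 46072 − 42849 = 3223
r = 1985 / √(1495 × 3223) = 1985 / 2195.0820 ≈ 0.904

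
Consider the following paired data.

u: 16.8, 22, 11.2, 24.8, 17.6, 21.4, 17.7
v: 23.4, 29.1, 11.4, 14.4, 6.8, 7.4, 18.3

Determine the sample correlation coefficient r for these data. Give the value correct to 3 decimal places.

n = 7, Σu = 131.5, Σv = 110.8, Σu² = 2587.73, Σv² = 2167.58, Σuv = 2120.07
nΣuv − ΣuΣv = 14840.49 − 14570.2 = 270.29
nΣu² − (Σu)² = 18114.11 − 17292.25 = 821.86; nΣv² − (Σv)² = 15173.06 − 12276.64 = 2896.42
r = 270.29 / √(821.86 × 2896.42) = 270.29 / 1542.8713 ≈ 0.175

0.175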